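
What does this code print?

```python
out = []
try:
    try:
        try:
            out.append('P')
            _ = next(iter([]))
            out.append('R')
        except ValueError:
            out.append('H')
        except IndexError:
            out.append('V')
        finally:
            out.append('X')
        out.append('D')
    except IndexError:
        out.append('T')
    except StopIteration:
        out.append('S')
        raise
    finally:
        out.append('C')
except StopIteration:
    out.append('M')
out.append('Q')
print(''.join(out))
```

Execution trace: 'P' (inner try body) → 'X' (inner finally) → 'S' (except StopIteration) → 'C' (finally) → 'M' (outer except StopIteration) → 'Q' (after the try/except). Output: PXSCMQ

Answer: PXSCMQ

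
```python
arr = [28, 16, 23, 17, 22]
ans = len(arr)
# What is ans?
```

Trace:
`arr = [28, 16, 23, 17, 22]` → arr = [28, 16, 23, 17, 22]
`ans = len(arr)` → ans = 5
So ans = 5

Answer: 5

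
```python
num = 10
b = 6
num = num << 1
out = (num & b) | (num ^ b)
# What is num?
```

Trace:
`num = 10` → num = 10
`b = 6` → b = 6
`num = num << 1` → num = 20
`out = (num & b) | (num ^ b)` → out = 22
So num = 20

Answer: 20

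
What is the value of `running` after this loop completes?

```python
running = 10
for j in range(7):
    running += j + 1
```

Start at 10, add 1 to 7 = 38
`running` takes the values: 10 → 11 → 13 → 16 → 20 → 25 → 31 → 38

Answer: 38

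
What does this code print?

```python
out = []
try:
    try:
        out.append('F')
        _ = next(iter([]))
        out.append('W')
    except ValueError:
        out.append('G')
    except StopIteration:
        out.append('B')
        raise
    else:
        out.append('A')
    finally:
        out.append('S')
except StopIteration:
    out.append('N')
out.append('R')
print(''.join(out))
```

Execution trace: 'F' (inner try body) → 'B' (inner except StopIteration) → 'S' (inner finally) → 'N' (outer except StopIteration) → 'R' (after the try/except). Output: FBSNR

Answer: FBSNR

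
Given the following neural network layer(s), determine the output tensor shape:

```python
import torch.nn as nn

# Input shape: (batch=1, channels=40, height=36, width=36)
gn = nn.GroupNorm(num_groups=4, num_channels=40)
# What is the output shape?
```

Input: (1, 40, 36, 36) -> Output: (1, 40, 36, 36)

Answer: (1, 40, 36, 36)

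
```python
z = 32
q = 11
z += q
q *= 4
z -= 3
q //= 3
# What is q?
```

Trace:
`z = 32` → z = 32
`q = 11` → q = 11
`z += q` → z = 43
`q *= 4` → q = 44
`z -= 3` → z = 40
`q //= 3` → q = 14
So q = 14

Answer: 14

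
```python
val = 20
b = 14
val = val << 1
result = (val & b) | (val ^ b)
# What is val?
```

Trace:
`val = 20` → val = 20
`b = 14` → b = 14
`val = val << 1` → val = 40
`result = (val & b) | (val ^ b)` → result = 46
So val = 40

Answer: 40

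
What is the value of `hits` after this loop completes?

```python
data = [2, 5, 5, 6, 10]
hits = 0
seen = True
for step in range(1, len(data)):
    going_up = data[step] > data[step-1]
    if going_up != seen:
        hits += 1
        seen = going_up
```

Count direction changes in [2, 5, 5, 6, 10]
`hits` takes the values: 0 → 1 → 2

Answer: 2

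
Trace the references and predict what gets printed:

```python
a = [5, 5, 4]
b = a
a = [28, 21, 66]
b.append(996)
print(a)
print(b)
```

Key concept: rebinding vs mutation: a is rebound to a new list, b still points at the original.
Step by step:
`a = [5, 5, 4]` → a = [5, 5, 4]
`b = a` → b = [5, 5, 4] (same object as a)
`a = [28, 21, 66]` → a = [28, 21, 66]
`b.append(996)` → b = [5, 5, 4, 996]
`print(a)` → prints [28, 21, 66]
`print(b)` → prints [5, 5, 4, 996]

Answer:
[28, 21, 66]
[5, 5, 4, 996]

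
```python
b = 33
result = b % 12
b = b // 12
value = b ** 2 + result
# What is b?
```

Trace:
`b = 33` → b = 33
`result = b % 12` → result = 9
`b = b // 12` → b = 2
`value = b ** 2 + result` → value = 13
So b = 2

Answer: 2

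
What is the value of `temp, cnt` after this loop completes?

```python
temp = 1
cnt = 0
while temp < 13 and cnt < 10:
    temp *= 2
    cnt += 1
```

Double until >= 13 or 10 iterations
`temp, cnt` takes the values: (1, 0) → (2, 0) → (2, 1) → (4, 1) → (4, 2) → (8, 2) → (8, 3) → (16, 3) → (16, 4)

Answer: 16, 4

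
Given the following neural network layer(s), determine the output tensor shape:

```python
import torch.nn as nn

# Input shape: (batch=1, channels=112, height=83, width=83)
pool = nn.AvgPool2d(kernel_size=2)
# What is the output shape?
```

Input: (1, 112, 83, 83) -> Output: (1, 112, 41, 41)

Answer: (1, 112, 41, 41)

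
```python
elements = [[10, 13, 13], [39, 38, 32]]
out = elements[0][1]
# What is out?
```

Trace:
`elements = [[10, 13, 13], [39, 38, 32]]` → elements = [[10, 13, 13], [39, 38, 32]]
`out = elements[0][1]` → out = 13
So out = 13

Answer: 13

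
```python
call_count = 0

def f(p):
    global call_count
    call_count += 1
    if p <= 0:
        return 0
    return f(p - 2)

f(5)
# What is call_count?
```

Linear recursion stepping by 2: 4 calls from p=5 down to ≤0.

Answer: 4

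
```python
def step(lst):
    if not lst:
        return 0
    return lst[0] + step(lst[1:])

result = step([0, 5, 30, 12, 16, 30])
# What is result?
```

0 + 5 + 30 + 12 + 16 + 30 + 0 = 93

Answer: 93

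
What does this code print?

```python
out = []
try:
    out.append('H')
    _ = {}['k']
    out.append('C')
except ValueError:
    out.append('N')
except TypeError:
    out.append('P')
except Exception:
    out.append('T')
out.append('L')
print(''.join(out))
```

Execution trace: 'H' (try body) → 'T' (except Exception) → 'L' (after the try/except). Output: HTL

Answer: HTL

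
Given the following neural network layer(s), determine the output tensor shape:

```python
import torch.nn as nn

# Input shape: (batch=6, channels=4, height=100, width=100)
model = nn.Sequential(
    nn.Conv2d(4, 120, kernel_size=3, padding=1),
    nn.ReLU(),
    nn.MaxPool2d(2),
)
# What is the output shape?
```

Input: (6, 4, 100, 100) -> after Conv2d: (6, 120, 100, 100) -> after ReLU: (6, 120, 100, 100) -> Output: (6, 120, 50, 50)

Answer: (6, 120, 50, 50)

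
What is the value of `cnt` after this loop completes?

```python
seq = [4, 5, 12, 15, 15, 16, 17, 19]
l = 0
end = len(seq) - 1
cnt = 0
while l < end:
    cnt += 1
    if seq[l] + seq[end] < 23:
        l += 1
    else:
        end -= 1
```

Steps to find pair summing to 23
`cnt` takes the values: 0 → 1 → 2 → 3 → 4 → 5 → 6 → 7

Answer: 7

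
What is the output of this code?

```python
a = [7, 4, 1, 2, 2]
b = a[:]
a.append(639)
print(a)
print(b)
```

Key concept: slice [:] creates copy.
Step by step:
`a = [7, 4, 1, 2, 2]` → a = [7, 4, 1, 2, 2]
`b = a[:]` → b = [7, 4, 1, 2, 2]
`a.append(639)` → a = [7, 4, 1, 2, 2, 639]
`print(a)` → prints [7, 4, 1, 2, 2, 639]
`print(b)` → prints [7, 4, 1, 2, 2]

Answer:
[7, 4, 1, 2, 2, 639]
[7, 4, 1, 2, 2]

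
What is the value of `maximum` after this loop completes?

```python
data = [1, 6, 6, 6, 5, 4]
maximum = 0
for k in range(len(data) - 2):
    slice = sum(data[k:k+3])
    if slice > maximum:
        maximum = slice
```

Max sum of 3-element window in [1, 6, 6, 6, 5, 4]
`maximum` takes the values: 0 → 13 → 18

Answer: 18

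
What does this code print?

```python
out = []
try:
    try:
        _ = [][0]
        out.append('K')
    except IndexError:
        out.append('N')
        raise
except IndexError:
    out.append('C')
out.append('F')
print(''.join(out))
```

Execution trace: 'N' (inner except IndexError) → 'C' (outer except IndexError) → 'F' (after the try/except). Output: NCF

Answer: NCF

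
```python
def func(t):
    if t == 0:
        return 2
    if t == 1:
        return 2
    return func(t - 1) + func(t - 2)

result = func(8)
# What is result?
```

Build up from base cases: func(0)=2, func(1)=2, func(2)=4, func(3)=6, func(4)=10, func(5)=16, func(6)=26, ..., func(8)=68

Answer: 68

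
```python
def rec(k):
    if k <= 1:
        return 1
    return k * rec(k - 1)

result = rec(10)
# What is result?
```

rec(10) = 10 * 9 * 8 * 7 * 6 * 5 * 4 * 3 * 2 * 1 = 3628800

Answer: 3628800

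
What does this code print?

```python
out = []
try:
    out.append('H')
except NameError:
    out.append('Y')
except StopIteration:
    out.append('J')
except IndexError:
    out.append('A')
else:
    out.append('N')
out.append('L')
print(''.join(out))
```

Execution trace: 'H' (try body, no exception) → 'N' (else) → 'L' (after the try/except). Output: HNL

Answer: HNL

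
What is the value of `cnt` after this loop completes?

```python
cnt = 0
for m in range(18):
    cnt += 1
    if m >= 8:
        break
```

Loop breaks when m reaches 8, cnt is 9
`cnt` takes the values: 0 → 1 → 2 → 3 → 4 → 5 → 6 → 7 → 8 → 9

Answer: 9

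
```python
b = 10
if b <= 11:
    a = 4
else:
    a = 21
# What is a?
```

Trace:
`b = 10` → b = 10
`if b <= 11: ...` → b <= 11 is True → a = 4
So a = 4

Answer: 4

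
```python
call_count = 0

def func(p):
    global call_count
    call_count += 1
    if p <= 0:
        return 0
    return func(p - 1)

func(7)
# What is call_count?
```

Linear recursion stepping by 1: 8 calls from p=7 down to ≤0.

Answer: 8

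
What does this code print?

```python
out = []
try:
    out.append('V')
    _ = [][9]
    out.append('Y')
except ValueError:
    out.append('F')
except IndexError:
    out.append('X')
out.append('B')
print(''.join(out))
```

Execution trace: 'V' (try body) → 'X' (except IndexError) → 'B' (after the try/except). Output: VXB

Answer: VXB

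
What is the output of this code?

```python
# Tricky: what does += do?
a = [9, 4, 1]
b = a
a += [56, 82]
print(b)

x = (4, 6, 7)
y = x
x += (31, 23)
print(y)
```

Key concept: += behavior differs for mutable vs immutable.
Step by step:
`a = [9, 4, 1]` → a = [9, 4, 1]
`b = a` → b = [9, 4, 1] (same object as a)
`a += [56, 82]` → a = [9, 4, 1, 56, 82] (same object as b); b = [9, 4, 1, 56, 82] (same object as a)
`print(b)` → prints [9, 4, 1, 56, 82]
`x = (4, 6, 7)` → x = (4, 6, 7)
`y = x` → y = (4, 6, 7)
`x += (31, 23)` → x = (4, 6, 7, 31, 23)
`print(y)` → prints (4, 6, 7)

Answer:
[9, 4, 1, 56, 82]
(4, 6, 7)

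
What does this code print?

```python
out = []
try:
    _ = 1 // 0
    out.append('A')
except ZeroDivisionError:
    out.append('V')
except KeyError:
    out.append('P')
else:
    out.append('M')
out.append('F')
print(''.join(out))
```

Execution trace: 'V' (except ZeroDivisionError) → 'F' (after the try/except). Output: VF

Answer: VF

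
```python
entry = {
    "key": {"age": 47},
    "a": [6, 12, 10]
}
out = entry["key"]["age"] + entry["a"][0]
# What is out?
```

Trace:
`entry = { ...` → entry = {'key': {'age': 47}, 'a': [6, 12, 10]}
`out = entry["key"]["age"] + entry["a"][0]` → out = 53
So out = 53

Answer: 53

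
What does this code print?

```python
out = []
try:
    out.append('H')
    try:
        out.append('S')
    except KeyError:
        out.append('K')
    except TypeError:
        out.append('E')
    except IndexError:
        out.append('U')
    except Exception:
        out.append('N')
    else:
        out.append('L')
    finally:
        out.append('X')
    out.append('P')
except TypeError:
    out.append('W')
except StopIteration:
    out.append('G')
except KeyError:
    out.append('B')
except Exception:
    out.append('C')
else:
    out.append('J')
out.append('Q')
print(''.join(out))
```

Execution trace: 'H' (try body) → 'S' (inner try body, no exception) → 'L' (inner else) → 'X' (inner finally) → 'P' (try body, no exception) → 'J' (else) → 'Q' (after the try/except). Output: HSLXPJQ

Answer: HSLXPJQ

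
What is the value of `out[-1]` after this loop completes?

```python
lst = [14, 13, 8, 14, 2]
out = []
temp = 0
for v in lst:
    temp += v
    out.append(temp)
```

Cumulative sum ends at 51
`out` takes the values: [] → [14] → [14, 27] → [14, 27, 35] → [14, 27, 35, 49] → [14, 27, 35, 49, 51]
So `out[-1]` = 51

Answer: 51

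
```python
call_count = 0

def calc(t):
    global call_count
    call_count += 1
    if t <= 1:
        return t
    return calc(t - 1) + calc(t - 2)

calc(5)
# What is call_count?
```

Calls(t) = 1 + Calls(t-1) + Calls(t-2); Calls(0)=Calls(1)=1. For t=5 this gives 15.

Answer: 15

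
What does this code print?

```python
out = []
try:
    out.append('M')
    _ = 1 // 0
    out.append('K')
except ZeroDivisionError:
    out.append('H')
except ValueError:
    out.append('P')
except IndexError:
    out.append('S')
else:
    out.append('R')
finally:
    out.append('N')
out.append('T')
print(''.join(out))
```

Execution trace: 'M' (try body) → 'H' (except ZeroDivisionError) → 'N' (finally) → 'T' (after the try/except). Output: MHNT

Answer: MHNT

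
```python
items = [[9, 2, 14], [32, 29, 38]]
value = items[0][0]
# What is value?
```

Trace:
`items = [[9, 2, 14], [32, 29, 38]]` → items = [[9, 2, 14], [32, 29, 38]]
`value = items[0][0]` → value = 9
So value = 9

Answer: 9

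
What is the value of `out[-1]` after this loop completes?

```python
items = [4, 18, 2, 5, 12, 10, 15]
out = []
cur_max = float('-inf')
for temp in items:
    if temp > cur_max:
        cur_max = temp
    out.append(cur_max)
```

Running max ends at 18
`out` takes the values: [] → [4] → [4, 18] → [4, 18, 18] → [4, 18, 18, 18] → [4, 18, 18, 18, 18] → [4, 18, 18, 18, 18, 18] → [4, 18, 18, 18, 18, 18, 18]
So `out[-1]` = 18

Answer: 18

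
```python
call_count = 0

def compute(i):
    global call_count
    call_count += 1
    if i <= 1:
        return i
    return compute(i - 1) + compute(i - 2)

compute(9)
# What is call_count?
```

Calls(i) = 1 + Calls(i-1) + Calls(i-2); Calls(0)=Calls(1)=1. For i=9 this gives 109.

Answer: 109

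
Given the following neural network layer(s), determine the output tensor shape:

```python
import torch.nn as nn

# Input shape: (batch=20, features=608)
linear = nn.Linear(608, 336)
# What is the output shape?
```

Input: (20, 608) -> Output: (20, 336)

Answer: (20, 336)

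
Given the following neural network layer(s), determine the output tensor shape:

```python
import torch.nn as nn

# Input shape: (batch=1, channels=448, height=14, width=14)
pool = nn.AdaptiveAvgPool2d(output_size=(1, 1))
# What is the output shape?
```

Input: (1, 448, 14, 14) -> Output: (1, 448, 1, 1)

Answer: (1, 448, 1, 1)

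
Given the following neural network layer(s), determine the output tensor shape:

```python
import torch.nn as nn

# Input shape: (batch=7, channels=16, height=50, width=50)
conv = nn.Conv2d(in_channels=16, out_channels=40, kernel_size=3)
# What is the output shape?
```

Input: (7, 16, 50, 50) -> Output: (7, 40, 48, 48)

Answer: (7, 40, 48, 48)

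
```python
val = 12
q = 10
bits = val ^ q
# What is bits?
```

Trace:
`val = 12` → val = 12
`q = 10` → q = 10
`bits = val ^ q` → bits = 6
So bits = 6

Answer: 6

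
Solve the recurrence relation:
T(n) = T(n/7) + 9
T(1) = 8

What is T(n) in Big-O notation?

Each step divides n by 7 and adds 9. After log_7(n) steps we reach T(1)=8. So T(n) = 9·log_7(n) + 8 = O(log n).

Answer: O(log n)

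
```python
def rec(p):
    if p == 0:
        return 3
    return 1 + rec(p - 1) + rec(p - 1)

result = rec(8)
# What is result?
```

rec(p) = 1 + 2·rec(p-1), rec(0)=3. Closed form: (3+1)·2^8 - 1 = 1023.

Answer: 1023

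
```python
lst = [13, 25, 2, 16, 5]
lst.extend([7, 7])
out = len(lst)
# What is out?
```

Trace:
`lst = [13, 25, 2, 16, 5]` → lst = [13, 25, 2, 16, 5]
`lst.extend([7, 7])` → lst = [13, 25, 2, 16, 5, 7, 7]
`out = len(lst)` → out = 7
So out = 7

Answer: 7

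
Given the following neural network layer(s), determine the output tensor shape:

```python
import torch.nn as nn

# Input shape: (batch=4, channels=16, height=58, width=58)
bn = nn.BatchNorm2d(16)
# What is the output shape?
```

Input: (4, 16, 58, 58) -> Output: (4, 16, 58, 58)

Answer: (4, 16, 58, 58)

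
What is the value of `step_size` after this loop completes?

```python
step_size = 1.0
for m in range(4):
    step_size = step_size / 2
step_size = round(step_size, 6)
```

Halving LR 4 times: 1 / 2^4
`step_size` takes the values: 1.0 → 0.5 → 0.25 → 0.125 → 0.0625

Answer: 0.0625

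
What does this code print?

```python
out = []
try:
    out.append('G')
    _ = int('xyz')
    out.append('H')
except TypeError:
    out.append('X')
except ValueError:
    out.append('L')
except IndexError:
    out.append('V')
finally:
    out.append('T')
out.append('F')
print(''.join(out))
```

Execution trace: 'G' (try body) → 'L' (except ValueError) → 'T' (finally) → 'F' (after the try/except). Output: GLTF

Answer: GLTF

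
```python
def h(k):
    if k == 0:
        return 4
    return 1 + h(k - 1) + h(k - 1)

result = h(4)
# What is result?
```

h(k) = 1 + 2·h(k-1), h(0)=4. Closed form: (4+1)·2^4 - 1 = 79.

Answer: 79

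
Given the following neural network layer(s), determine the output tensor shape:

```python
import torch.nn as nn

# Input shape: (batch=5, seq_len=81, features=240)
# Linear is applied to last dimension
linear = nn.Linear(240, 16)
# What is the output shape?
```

Input: (5, 81, 240) -> Output: (5, 81, 16)

Answer: (5, 81, 16)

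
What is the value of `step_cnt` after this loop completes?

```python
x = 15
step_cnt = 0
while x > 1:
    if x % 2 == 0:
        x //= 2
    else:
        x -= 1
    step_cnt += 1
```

Steps to reduce 15 to 1
`step_cnt` takes the values: 0 → 1 → 2 → 3 → 4 → 5 → 6

Answer: 6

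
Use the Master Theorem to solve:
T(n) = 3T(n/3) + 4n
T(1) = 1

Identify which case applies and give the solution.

a=3, b=3, f(n)=4n. log_3(3) = 1. Since c=1 = 1, Case 2 applies: T(n) = Θ(n^log_b(a) · log n) = O(n log n).

Answer: O(n log n) - Case 2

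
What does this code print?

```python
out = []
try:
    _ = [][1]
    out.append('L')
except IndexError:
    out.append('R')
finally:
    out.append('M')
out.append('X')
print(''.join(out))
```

Execution trace: 'R' (except IndexError) → 'M' (finally) → 'X' (after the try/except). Output: RMX

Answer: RMX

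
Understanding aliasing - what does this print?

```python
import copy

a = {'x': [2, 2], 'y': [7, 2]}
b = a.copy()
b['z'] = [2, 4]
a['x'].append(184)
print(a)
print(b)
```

Key concept: shallow copy of dict with mutable values.
Step by step:
`a = {'x': [2, 2], 'y': [7, 2]}` → a = {'x': [2, 2], 'y': [7, 2]}
`b = a.copy()` → b = {'x': [2, 2], 'y': [7, 2]}
`b['z'] = [2, 4]` → b = {'x': [2, 2], 'y': [7, 2], 'z': [2, 4]}
`a['x'].append(184)` → a = {'x': [2, 2, 184], 'y': [7, 2]}; b = {'x': [2, 2, 184], 'y': [7, 2], 'z': [2, 4]}
`print(a)` → prints {'x': [2, 2, 184], 'y': [7, 2]}
`print(b)` → prints {'x': [2, 2, 184], 'y': [7, 2], 'z': [2, 4]}

Answer:
{'x': [2, 2, 184], 'y': [7, 2]}
{'x': [2, 2, 184], 'y': [7, 2], 'z': [2, 4]}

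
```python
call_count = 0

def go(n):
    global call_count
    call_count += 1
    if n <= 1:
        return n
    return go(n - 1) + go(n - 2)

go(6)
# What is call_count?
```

Calls(n) = 1 + Calls(n-1) + Calls(n-2); Calls(0)=Calls(1)=1. For n=6 this gives 25.

Answer: 25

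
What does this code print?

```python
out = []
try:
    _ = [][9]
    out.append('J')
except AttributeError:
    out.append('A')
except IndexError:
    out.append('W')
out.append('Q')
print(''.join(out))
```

Execution trace: 'W' (except IndexError) → 'Q' (after the try/except). Output: WQ

Answer: WQ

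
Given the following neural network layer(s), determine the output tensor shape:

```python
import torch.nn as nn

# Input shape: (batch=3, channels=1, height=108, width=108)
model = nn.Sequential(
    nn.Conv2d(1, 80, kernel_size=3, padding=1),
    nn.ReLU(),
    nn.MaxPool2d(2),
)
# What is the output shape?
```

Input: (3, 1, 108, 108) -> after Conv2d: (3, 80, 108, 108) -> after ReLU: (3, 80, 108, 108) -> Output: (3, 80, 54, 54)

Answer: (3, 80, 54, 54)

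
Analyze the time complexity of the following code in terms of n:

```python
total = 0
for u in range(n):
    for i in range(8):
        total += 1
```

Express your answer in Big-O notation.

Each loop level contributes: n × 1. Multiplying the contributions gives O(n).

Answer: O(n)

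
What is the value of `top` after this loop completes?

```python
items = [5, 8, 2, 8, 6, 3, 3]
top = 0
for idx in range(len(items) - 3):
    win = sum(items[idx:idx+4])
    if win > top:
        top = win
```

Max sum of 4-element window in [5, 8, 2, 8, 6, 3, 3]
`top` takes the values: 0 → 23 → 24

Answer: 24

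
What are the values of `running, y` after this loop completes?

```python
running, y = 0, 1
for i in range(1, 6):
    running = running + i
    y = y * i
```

Sum and factorial of 1 to 5
`running, y` takes the values: (0, 1) → (1, 1) → (3, 1) → (3, 2) → (6, 2) → (6, 6) → (10, 6) → (10, 24) → (15, 24) → (15, 120)

Answer: 15, 120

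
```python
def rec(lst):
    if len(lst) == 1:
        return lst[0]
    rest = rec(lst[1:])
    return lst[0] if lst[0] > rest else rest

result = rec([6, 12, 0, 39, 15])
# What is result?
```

Recursive max over [6, 12, 0, 39, 15] = 39

Answer: 39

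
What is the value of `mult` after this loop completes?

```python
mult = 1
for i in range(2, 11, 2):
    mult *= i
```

Product of even numbers 2 to 10
`mult` takes the values: 1 → 2 → 8 → 48 → 384 → 3840

Answer: 3840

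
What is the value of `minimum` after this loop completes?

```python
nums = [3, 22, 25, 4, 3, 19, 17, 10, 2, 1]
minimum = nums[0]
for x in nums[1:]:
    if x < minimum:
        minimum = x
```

Minimum of [3, 22, 25, 4, 3, 19, 17, 10, 2, 1]
`minimum` takes the values: 3 → 2 → 1

Answer: 1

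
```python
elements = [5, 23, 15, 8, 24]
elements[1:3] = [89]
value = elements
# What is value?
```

Trace:
`elements = [5, 23, 15, 8, 24]` → elements = [5, 23, 15, 8, 24]
`elements[1:3] = [89]` → elements = [5, 89, 8, 24]
`value = elements` → value = [5, 89, 8, 24]
So value = [5, 89, 8, 24]

Answer: [5, 89, 8, 24]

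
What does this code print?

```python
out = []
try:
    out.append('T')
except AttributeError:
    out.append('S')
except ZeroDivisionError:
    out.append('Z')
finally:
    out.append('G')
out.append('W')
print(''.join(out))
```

Execution trace: 'T' (try body, no exception) → 'G' (finally) → 'W' (after the try/except). Output: TGW

Answer: TGW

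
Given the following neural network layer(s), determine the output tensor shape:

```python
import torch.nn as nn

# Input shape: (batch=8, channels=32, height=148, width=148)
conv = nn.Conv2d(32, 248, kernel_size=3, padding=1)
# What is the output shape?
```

Input: (8, 32, 148, 148) -> Output: (8, 248, 148, 148)

Answer: (8, 248, 148, 148)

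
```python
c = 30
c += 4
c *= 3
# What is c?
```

Trace:
`c = 30` → c = 30
`c += 4` → c = 34
`c *= 3` → c = 102
So c = 102

Answer: 102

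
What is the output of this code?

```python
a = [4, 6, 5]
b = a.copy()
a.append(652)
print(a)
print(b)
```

Key concept: list.copy() creates independent copy.
Step by step:
`a = [4, 6, 5]` → a = [4, 6, 5]
`b = a.copy()` → b = [4, 6, 5]
`a.append(652)` → a = [4, 6, 5, 652]
`print(a)` → prints [4, 6, 5, 652]
`print(b)` → prints [4, 6, 5]

Answer:
[4, 6, 5, 652]
[4, 6, 5]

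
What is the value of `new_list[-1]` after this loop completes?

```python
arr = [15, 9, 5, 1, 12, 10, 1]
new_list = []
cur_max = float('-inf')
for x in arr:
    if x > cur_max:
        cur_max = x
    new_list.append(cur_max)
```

Running max ends at 15
`new_list` takes the values: [] → [15] → [15, 15] → [15, 15, 15] → [15, 15, 15, 15] → [15, 15, 15, 15, 15] → [15, 15, 15, 15, 15, 15] → [15, 15, 15, 15, 15, 15, 15]
So `new_list[-1]` = 15

Answer: 15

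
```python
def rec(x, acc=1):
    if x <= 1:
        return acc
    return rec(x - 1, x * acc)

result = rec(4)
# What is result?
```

Accumulator trace (n, acc): (4, 1) -> (3, 4) -> (2, 12) -> (1, 24) -> return 24

Answer: 24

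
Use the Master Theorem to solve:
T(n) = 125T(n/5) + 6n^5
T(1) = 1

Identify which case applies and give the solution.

a=125, b=5, f(n)=6n^5. log_5(125) = 3. Since c=5 > 3 and the regularity condition holds (125(n/5)^5 = (125/5^5)n^5 with 125/5^5 < 1), Case 3 applies: T(n) = Θ(f(n)) = O(n^5).

Answer: O(n^5) - Case 3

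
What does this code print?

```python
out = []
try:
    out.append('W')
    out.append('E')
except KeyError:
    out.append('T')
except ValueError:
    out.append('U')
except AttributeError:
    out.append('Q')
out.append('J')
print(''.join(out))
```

Execution trace: 'W' (try body) → 'E' (try body, no exception) → 'J' (after the try/except). Output: WEJ

Answer: WEJ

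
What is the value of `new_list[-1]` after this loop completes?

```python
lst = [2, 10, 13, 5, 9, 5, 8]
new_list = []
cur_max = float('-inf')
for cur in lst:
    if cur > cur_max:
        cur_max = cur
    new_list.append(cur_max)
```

Running max ends at 13
`new_list` takes the values: [] → [2] → [2, 10] → [2, 10, 13] → [2, 10, 13, 13] → [2, 10, 13, 13, 13] → [2, 10, 13, 13, 13, 13] → [2, 10, 13, 13, 13, 13, 13]
So `new_list[-1]` = 13

Answer: 13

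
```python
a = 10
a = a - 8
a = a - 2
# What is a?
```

Trace:
`a = 10` → a = 10
`a = a - 8` → a = 2
`a = a - 2` → a = 0
So a = 0

Answer: 0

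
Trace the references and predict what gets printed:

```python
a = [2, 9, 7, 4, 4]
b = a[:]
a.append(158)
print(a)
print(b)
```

Key concept: slice [:] creates copy.
Step by step:
`a = [2, 9, 7, 4, 4]` → a = [2, 9, 7, 4, 4]
`b = a[:]` → b = [2, 9, 7, 4, 4]
`a.append(158)` → a = [2, 9, 7, 4, 4, 158]
`print(a)` → prints [2, 9, 7, 4, 4, 158]
`print(b)` → prints [2, 9, 7, 4, 4]

Answer:
[2, 9, 7, 4, 4, 158]
[2, 9, 7, 4, 4]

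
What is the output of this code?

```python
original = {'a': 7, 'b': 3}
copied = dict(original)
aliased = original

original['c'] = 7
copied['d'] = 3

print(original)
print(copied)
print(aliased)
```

Key concept: dict() creates copy, assignment creates alias.
Step by step:
`original = {'a': 7, 'b': 3}` → original = {'a': 7, 'b': 3}
`copied = dict(original)` → copied = {'a': 7, 'b': 3}
`aliased = original` → aliased = {'a': 7, 'b': 3} (same object as original)
`original['c'] = 7` → original = {'a': 7, 'b': 3, 'c': 7} (same object as aliased); aliased = {'a': 7, 'b': 3, 'c': 7} (same object as original)
`copied['d'] = 3` → copied = {'a': 7, 'b': 3, 'd': 3}
`print(original)` → prints {'a': 7, 'b': 3, 'c': 7}
`print(copied)` → prints {'a': 7, 'b': 3, 'd': 3}
`print(aliased)` → prints {'a': 7, 'b': 3, 'c': 7}

Answer:
{'a': 7, 'b': 3, 'c': 7}
{'a': 7, 'b': 3, 'd': 3}
{'a': 7, 'b': 3, 'c': 7}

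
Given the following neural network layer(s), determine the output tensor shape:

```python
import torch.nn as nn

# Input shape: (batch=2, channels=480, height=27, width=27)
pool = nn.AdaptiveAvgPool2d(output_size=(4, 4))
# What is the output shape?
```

Input: (2, 480, 27, 27) -> Output: (2, 480, 4, 4)

Answer: (2, 480, 4, 4)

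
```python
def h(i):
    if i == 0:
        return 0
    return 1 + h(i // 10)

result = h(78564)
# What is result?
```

Count of digits of 78564: 5

Answer: 5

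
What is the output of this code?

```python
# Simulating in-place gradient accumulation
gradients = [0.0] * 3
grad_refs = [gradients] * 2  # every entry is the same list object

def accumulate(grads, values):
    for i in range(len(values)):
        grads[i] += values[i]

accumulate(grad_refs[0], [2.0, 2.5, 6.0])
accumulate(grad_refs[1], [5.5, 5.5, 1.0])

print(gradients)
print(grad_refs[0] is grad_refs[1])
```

Key concept: gradient accumulation aliasing.
Step by step:
`gradients = [0.0] * 3` → gradients = [0.0, 0.0, 0.0]
`grad_refs = [gradients] * 2` → grad_refs = [[0.0, 0.0, 0.0], [0.0, 0.0, 0.0]]
`accumulate(grad_refs[0], [2.0, 2.5, 6.0])` → gradients = [2.0, 2.5, 6.0]; grad_refs = [[2.0, 2.5, 6.0], [2.0, 2.5, 6.0]]
`accumulate(grad_refs[1], [5.5, 5.5, 1.0])` → gradients = [7.5, 8.0, 7.0]; grad_refs = [[7.5, 8.0, 7.0], [7.5, 8.0, 7.0]]
`print(gradients)` → prints [7.5, 8.0, 7.0]
`print(grad_refs[0] is grad_refs[1])` → prints True

Answer:
[7.5, 8.0, 7.0]
True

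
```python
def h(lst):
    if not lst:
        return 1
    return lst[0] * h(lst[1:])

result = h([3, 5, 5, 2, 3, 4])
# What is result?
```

Product over [3, 5, 5, 2, 3, 4] = 3 * 5 * 5 * 2 * 3 * 4 = 1800

Answer: 1800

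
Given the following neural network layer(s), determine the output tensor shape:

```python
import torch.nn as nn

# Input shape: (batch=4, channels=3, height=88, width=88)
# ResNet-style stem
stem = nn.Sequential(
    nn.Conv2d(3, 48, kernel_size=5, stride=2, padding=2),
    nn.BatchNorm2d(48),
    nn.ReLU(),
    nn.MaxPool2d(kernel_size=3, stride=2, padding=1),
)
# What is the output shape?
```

Input: (4, 3, 88, 88) -> after Conv2d 5x5 stride=2: (4, 48, 44, 44) -> Output: (4, 48, 22, 22)

Answer: (4, 48, 22, 22)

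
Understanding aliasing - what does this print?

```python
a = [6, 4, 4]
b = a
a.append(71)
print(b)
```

Key concept: basic list aliasing.
Step by step:
`a = [6, 4, 4]` → a = [6, 4, 4]
`b = a` → b = [6, 4, 4] (same object as a)
`a.append(71)` → a = [6, 4, 4, 71] (same object as b); b = [6, 4, 4, 71] (same object as a)
`print(b)` → prints [6, 4, 4, 71]

Answer: [6, 4, 4, 71]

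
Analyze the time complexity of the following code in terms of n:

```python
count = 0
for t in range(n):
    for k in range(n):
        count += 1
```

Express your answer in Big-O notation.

Each loop level contributes: n × n. Multiplying the contributions gives O(n^2).

Answer: O(n^2)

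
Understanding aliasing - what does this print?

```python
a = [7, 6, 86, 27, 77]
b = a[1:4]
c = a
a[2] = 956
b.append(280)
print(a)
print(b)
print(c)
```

Key concept: slice vs alias.
Step by step:
`a = [7, 6, 86, 27, 77]` → a = [7, 6, 86, 27, 77]
`b = a[1:4]` → b = [6, 86, 27]
`c = a` → c = [7, 6, 86, 27, 77] (same object as a)
`a[2] = 956` → a = [7, 6, 956, 27, 77] (same object as c); c = [7, 6, 956, 27, 77] (same object as a)
`b.append(280)` → b = [6, 86, 27, 280]
`print(a)` → prints [7, 6, 956, 27, 77]
`print(b)` → prints [6, 86, 27, 280]
`print(c)` → prints [7, 6, 956, 27, 77]

Answer:
[7, 6, 956, 27, 77]
[6, 86, 27, 280]
[7, 6, 956, 27, 77]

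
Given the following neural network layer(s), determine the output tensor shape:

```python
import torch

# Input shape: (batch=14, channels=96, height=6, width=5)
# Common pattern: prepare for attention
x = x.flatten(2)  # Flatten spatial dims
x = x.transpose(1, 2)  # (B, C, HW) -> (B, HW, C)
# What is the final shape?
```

Input: (14, 96, 6, 5) -> after flatten(2): (14, 96, 30) -> Output: (14, 30, 96)

Answer: (14, 30, 96)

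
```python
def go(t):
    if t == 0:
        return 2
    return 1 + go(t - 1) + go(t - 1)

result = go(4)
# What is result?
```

go(t) = 1 + 2·go(t-1), go(0)=2. Closed form: (2+1)·2^4 - 1 = 47.

Answer: 47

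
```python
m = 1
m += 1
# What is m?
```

Trace:
`m = 1` → m = 1
`m += 1` → m = 2
So m = 2

Answer: 2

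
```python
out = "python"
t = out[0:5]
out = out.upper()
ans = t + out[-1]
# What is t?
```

Trace:
`out = "python"` → out = 'python'
`t = out[0:5]` → t = 'pytho'
`out = out.upper()` → out = 'PYTHON'
`ans = t + out[-1]` → ans = 'pythoN'
So t = 'pytho'

Answer: 'pytho'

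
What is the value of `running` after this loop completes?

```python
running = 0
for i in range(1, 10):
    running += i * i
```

Sum of squares 1² to 9² = 285
`running` takes the values: 0 → 1 → 5 → 14 → 30 → 55 → 91 → 140 → 204 → 285

Answer: 285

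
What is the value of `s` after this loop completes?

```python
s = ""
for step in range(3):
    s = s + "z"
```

Repeat 'z' 3 times
`s` takes the values: "" → "z" → "zz" → "zzz"

Answer: "zzz"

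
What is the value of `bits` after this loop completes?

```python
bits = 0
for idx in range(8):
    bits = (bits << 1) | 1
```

Build 8 consecutive 1-bits: 0b11111111
`bits` takes the values: 0 → 1 → 3 → 7 → 15 → 31 → 63 → 127 → 255

Answer: 255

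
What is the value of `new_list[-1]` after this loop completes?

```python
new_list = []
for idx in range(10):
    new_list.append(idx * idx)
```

Last element of squares 0 to 9
`new_list` takes the values: [] → [0] → [0, 1] → [0, 1, 4] → [0, 1, 4, 9] → [0, 1, 4, 9, 16] → [0, 1, 4, 9, 16, 25] → [0, 1, 4, 9, 16, 25, 36] → [0, 1, 4, 9, 16, 25, 36, 49] → [0, 1, 4, 9, 16, 25, 36, 49, 64] → [0, 1, 4, 9, 16, 25, 36, 49, 64, 81]
So `new_list[-1]` = 81

Answer: 81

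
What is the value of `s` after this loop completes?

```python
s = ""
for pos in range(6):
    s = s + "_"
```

Repeat '_' 6 times
`s` takes the values: "" → "_" → "__" → "___" → "____" → "_____" → "______"

Answer: "______"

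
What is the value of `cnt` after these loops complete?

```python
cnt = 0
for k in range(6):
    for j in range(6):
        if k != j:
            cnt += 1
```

6² - 6 (exclude diagonal)
`cnt` takes the values: 0 → 1 → 2 → 3 → 4 → 5 → 6 → 7 → 8 → 9 → 10 → 11 → 12 → 13 → 14 → 15 → 16 → 17 → 18 → 19 → 20 → 21 → 22 → 23 → 24 → 25 → 26 → 27 → 28 → 29 → 30

Answer: 30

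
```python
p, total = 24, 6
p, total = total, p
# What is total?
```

Trace:
`p, total = 24, 6` → p = 24; total = 6
`p, total = total, p` → p = 6; total = 24
So total = 24

Answer: 24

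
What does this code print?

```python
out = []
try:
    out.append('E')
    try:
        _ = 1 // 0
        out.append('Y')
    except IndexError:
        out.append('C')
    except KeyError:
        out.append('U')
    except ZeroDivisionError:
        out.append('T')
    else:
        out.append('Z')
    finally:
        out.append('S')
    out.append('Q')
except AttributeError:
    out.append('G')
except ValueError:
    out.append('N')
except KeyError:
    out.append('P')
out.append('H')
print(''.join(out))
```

Execution trace: 'E' (try body) → 'T' (inner except ZeroDivisionError) → 'S' (inner finally) → 'Q' (try body, no exception) → 'H' (after the try/except). Output: ETSQH

Answer: ETSQH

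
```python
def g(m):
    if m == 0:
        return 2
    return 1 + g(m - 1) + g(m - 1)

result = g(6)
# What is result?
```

g(m) = 1 + 2·g(m-1), g(0)=2. Closed form: (2+1)·2^6 - 1 = 191.

Answer: 191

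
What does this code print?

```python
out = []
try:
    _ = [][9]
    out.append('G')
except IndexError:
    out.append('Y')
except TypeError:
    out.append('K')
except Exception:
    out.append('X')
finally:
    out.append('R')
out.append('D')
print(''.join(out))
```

Execution trace: 'Y' (except IndexError) → 'R' (finally) → 'D' (after the try/except). Output: YRD

Answer: YRD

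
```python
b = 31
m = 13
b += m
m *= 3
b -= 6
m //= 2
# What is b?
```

Trace:
`b = 31` → b = 31
`m = 13` → m = 13
`b += m` → b = 44
`m *= 3` → m = 39
`b -= 6` → b = 38
`m //= 2` → m = 19
So b = 38

Answer: 38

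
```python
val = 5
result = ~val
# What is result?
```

Trace:
`val = 5` → val = 5
`result = ~val` → result = -6
So result = -6

Answer: -6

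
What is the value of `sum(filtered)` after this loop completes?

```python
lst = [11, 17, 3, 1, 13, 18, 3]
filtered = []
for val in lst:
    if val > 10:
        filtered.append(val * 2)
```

Sum of doubled values > 10
`filtered` takes the values: [] → [22] → [22, 34] → [22, 34, 26] → [22, 34, 26, 36]
So `sum(filtered)` = 118

Answer: 118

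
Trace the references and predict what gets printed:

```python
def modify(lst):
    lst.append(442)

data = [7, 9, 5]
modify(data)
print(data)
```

Key concept: function modifies passed list.
Step by step:
`data = [7, 9, 5]` → data = [7, 9, 5]
`modify(data)` → data = [7, 9, 5, 442]
`print(data)` → prints [7, 9, 5, 442]

Answer: [7, 9, 5, 442]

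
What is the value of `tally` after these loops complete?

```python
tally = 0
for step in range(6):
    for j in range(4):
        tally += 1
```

6 * 4 = 24
`tally` takes the values: 0 → 1 → 2 → 3 → 4 → 5 → 6 → 7 → 8 → 9 → 10 → 11 → 12 → 13 → 14 → 15 → 16 → 17 → 18 → 19 → 20 → 21 → 22 → 23 → 24

Answer: 24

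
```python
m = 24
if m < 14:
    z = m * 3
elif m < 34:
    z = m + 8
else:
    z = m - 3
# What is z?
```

Trace:
`m = 24` → m = 24
`if m < 14: ...` → m < 14 is False, m < 34 is True → z = 32
So z = 32

Answer: 32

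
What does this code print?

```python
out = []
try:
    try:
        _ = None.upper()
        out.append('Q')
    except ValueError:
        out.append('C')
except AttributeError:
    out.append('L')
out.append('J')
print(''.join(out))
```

Execution trace: 'L' (outer except AttributeError) → 'J' (after the try/except). Output: LJ

Answer: LJ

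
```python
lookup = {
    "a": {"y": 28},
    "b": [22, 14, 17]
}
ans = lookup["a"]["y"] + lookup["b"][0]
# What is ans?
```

Trace:
`lookup = { ...` → lookup = {'a': {'y': 28}, 'b': [22, 14, 17]}
`ans = lookup["a"]["y"] + lookup["b"][0]` → ans = 50
So ans = 50

Answer: 50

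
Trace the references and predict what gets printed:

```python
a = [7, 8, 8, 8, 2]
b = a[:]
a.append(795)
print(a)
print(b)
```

Key concept: slice [:] creates copy.
Step by step:
`a = [7, 8, 8, 8, 2]` → a = [7, 8, 8, 8, 2]
`b = a[:]` → b = [7, 8, 8, 8, 2]
`a.append(795)` → a = [7, 8, 8, 8, 2, 795]
`print(a)` → prints [7, 8, 8, 8, 2, 795]
`print(b)` → prints [7, 8, 8, 8, 2]

Answer:
[7, 8, 8, 8, 2, 795]
[7, 8, 8, 8, 2]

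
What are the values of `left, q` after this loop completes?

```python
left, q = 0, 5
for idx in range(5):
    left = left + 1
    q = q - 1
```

left goes 0→5, q goes 5→0
`left, q` takes the values: (0, 5) → (1, 5) → (1, 4) → (2, 4) → (2, 3) → (3, 3) → (3, 2) → (4, 2) → (4, 1) → (5, 1) → (5, 0)

Answer: 5, 0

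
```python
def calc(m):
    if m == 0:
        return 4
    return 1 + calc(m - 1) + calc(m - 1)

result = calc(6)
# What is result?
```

calc(m) = 1 + 2·calc(m-1), calc(0)=4. Closed form: (4+1)·2^6 - 1 = 319.

Answer: 319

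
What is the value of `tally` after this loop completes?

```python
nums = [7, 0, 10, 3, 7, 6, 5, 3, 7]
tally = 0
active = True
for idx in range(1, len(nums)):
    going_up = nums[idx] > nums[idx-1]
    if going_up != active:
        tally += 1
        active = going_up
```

Count direction changes in [7, 0, 10, 3, 7, 6, 5, 3, 7]
`tally` takes the values: 0 → 1 → 2 → 3 → 4 → 5 → 6

Answer: 6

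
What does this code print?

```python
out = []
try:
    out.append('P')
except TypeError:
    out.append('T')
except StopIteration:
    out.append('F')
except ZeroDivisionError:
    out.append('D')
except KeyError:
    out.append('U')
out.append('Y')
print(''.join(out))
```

Execution trace: 'P' (try body, no exception) → 'Y' (after the try/except). Output: PY

Answer: PY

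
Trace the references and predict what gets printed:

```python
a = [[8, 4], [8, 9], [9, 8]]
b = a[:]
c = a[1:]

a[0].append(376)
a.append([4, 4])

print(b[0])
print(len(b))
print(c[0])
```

Key concept: slice with nested mutation.
Step by step:
`a = [[8, 4], [8, 9], [9, 8]]` → a = [[8, 4], [8, 9], [9, 8]]
`b = a[:]` → b = [[8, 4], [8, 9], [9, 8]]
`c = a[1:]` → c = [[8, 9], [9, 8]]
`a[0].append(376)` → a = [[8, 4, 376], [8, 9], [9, 8]]; b = [[8, 4, 376], [8, 9], [9, 8]]
`a.append([4, 4])` → a = [[8, 4, 376], [8, 9], [9, 8], [4, 4]]
`print(b[0])` → prints [8, 4, 376]
`print(len(b))` → prints 3
`print(c[0])` → prints [8, 9]

Answer:
[8, 4, 376]
3
[8, 9]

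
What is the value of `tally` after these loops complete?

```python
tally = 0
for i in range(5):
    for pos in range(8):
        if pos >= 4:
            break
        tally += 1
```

Inner breaks at 4, outer runs 5 times
`tally` takes the values: 0 → 1 → 2 → 3 → 4 → 5 → 6 → 7 → 8 → 9 → 10 → 11 → 12 → 13 → 14 → 15 → 16 → 17 → 18 → 19 → 20

Answer: 20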